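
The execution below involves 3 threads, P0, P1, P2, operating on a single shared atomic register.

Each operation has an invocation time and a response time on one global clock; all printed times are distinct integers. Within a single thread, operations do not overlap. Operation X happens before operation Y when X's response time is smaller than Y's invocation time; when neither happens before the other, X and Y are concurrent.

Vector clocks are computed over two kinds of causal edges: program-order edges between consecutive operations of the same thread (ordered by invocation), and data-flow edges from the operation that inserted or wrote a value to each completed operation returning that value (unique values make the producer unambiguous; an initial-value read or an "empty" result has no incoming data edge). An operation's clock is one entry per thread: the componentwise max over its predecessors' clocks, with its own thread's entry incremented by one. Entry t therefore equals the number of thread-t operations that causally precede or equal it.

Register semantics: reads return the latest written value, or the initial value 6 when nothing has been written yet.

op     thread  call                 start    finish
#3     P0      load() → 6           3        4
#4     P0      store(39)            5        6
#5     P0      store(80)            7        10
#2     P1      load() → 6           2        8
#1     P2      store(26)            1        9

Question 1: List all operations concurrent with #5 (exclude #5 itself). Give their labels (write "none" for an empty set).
#1, #2

#5 spans [7,10]; an op avoiding the whole window 7..10 is ordered, any other is concurrent
#1 [1,9]: concurrent
#2 [2,8]: concurrent
#3 [3,4]: before
#4 [5,6]: before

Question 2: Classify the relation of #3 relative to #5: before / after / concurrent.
before

#3 spans [3,4], #5 spans [7,10]
resp(#3)=4 < inv(#5)=7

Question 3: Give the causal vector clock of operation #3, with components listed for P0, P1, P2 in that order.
(1, 0, 0)

#1 (invocation 1): nothing precedes it; P2's component alone gives (0, 0, 1)
#2 (invocation 2): nothing precedes it; P1's component alone gives (0, 1, 0)
#3 (invocation 3): nothing precedes it; P0's component alone gives (1, 0, 0)
from VC(#3)=(1, 0, 0), #4 (invoked 5) maxes components and bumps P0 → (2, 0, 0)
from VC(#4)=(2, 0, 0), #5 (invoked 7) maxes components and bumps P0 → (3, 0, 0)
target: VC(#3) = (1, 0, 0)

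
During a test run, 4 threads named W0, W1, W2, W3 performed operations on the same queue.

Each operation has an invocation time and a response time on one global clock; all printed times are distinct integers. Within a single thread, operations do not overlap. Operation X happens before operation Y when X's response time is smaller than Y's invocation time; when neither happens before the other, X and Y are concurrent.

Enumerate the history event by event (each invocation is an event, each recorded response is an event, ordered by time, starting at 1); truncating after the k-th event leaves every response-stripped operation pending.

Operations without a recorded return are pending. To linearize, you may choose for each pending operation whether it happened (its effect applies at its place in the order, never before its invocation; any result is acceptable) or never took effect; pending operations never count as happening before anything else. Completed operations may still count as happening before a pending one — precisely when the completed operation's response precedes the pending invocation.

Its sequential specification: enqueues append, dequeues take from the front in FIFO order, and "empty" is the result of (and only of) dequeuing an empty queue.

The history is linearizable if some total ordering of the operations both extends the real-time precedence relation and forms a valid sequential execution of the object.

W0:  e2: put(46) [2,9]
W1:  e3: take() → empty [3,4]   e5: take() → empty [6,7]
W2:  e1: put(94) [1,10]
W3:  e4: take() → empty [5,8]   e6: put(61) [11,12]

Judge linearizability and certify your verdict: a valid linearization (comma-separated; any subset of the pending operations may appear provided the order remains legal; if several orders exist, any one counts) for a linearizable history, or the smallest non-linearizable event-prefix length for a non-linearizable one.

linearizable — witness: e3, e4, e5, e1, e2, e6

step 1: e3 take() → empty — queue <>
step 2: e4 take() → empty — queue <>
step 3: e5 take() → empty — queue <>
step 4: e1 put(94) — queue <94>
step 5: e2 put(46) — queue <94,46>
step 6: e6 put(61) — queue <94,46,61>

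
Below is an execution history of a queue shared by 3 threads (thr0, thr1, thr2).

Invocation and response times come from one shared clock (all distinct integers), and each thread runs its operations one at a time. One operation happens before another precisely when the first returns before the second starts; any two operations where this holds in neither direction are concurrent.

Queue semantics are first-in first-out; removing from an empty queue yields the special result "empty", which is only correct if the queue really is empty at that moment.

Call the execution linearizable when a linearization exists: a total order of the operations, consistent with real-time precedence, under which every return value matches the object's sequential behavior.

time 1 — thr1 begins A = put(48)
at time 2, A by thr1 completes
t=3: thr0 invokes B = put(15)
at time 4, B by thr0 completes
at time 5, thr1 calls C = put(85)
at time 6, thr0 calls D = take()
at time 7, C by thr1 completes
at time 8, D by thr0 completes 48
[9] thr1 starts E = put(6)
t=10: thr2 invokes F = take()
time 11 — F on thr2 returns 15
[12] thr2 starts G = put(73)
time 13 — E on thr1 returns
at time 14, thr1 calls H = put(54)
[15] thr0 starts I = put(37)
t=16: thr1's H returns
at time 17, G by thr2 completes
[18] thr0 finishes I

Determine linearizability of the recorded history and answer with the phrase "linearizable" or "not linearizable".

witness order: A, B, C, D, E, F, G, H, I
step 1: A put(48) — queue <48>
step 2: B put(15) — queue <48,15>
step 3: C put(85) — queue <48,15,85>
step 4: D take() → 48 — queue <15,85>
step 5: E put(6) — queue <15,85,6>
step 6: F take() → 15 — queue <85,6>
step 7: G put(73) — queue <85,6,73>
step 8: H put(54) — queue <85,6,73,54>
step 9: I put(37) — queue <85,6,73,54,37>

linearizable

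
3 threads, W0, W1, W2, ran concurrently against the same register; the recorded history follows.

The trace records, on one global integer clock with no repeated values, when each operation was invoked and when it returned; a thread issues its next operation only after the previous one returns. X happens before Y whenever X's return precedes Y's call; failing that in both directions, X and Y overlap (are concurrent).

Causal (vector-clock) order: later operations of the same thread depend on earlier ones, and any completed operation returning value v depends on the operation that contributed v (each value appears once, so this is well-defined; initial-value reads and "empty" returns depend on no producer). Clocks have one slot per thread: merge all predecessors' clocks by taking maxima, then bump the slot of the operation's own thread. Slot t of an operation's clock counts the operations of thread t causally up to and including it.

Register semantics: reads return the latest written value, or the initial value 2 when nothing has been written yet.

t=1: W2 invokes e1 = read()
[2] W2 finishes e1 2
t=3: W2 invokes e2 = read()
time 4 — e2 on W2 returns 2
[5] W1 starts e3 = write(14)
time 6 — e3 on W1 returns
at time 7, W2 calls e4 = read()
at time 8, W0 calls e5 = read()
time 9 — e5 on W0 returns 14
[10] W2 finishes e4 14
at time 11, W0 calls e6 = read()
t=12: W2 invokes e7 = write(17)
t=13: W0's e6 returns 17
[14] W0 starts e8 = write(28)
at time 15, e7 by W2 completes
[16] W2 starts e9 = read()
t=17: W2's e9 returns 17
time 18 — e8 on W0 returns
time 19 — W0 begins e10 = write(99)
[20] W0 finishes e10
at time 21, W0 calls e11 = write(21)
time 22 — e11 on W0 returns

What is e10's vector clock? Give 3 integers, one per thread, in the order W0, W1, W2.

(4, 1, 4)

e1, invoked 1, has no incoming edges; only W2's bump applies → (0, 0, 1)
e3, invoked 5, has no incoming edges; only W1's bump applies → (0, 1, 0)
e2, invoked 3, takes VC(e1)=(0, 0, 1) under max, adds 1 for W2 → (0, 0, 2)
e5, invoked 8, takes VC(e3)=(0, 1, 0) under max, adds 1 for W0 → (1, 1, 0)
e4, invoked 7, takes VC(e2)=(0, 0, 2), VC(e3)=(0, 1, 0) under max, adds 1 for W2 → (0, 1, 3)
e7, invoked 12, takes VC(e4)=(0, 1, 3) under max, adds 1 for W2 → (0, 1, 4)
e9, invoked 16, takes VC(e7)=(0, 1, 4) under max, adds 1 for W2 → (0, 1, 5)
e6, invoked 11, takes VC(e5)=(1, 1, 0), VC(e7)=(0, 1, 4) under max, adds 1 for W0 → (2, 1, 4)
e8, invoked 14, takes VC(e6)=(2, 1, 4) under max, adds 1 for W0 → (3, 1, 4)
e10, invoked 19, takes VC(e8)=(3, 1, 4) under max, adds 1 for W0 → (4, 1, 4)
e11, invoked 21, takes VC(e10)=(4, 1, 4) under max, adds 1 for W0 → (5, 1, 4)
target: VC(e10) = (4, 1, 4)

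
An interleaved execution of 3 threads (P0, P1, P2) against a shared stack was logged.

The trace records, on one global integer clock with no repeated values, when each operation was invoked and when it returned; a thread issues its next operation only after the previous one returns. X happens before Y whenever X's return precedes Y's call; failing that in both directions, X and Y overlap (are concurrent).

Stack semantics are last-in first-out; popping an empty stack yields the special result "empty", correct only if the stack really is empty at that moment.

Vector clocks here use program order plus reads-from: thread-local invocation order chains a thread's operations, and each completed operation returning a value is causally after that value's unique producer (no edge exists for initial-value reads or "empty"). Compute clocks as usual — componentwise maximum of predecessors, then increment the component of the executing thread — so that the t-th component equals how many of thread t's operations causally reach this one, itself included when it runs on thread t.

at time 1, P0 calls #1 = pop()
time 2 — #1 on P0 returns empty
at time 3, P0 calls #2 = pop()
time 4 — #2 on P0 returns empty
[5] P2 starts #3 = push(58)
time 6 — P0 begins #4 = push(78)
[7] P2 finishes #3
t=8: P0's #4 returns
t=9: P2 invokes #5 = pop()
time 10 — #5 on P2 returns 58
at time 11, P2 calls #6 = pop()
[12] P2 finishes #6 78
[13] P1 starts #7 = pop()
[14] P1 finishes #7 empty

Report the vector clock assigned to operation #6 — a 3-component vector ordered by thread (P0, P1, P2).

(3, 0, 3)

#3, invoked 5, has no incoming edges; only P2's bump applies → (0, 0, 1)
#7, invoked 13, has no incoming edges; only P1's bump applies → (0, 1, 0)
#1, invoked 1, has no incoming edges; only P0's bump applies → (1, 0, 0)
VC(#5, invoked at 9): max of VC(#3)=(0, 0, 1), then +1 on thread P2 → (0, 0, 2)
VC(#2, invoked at 3): max of VC(#1)=(1, 0, 0), then +1 on thread P0 → (2, 0, 0)
VC(#4, invoked at 6): max of VC(#2)=(2, 0, 0), then +1 on thread P0 → (3, 0, 0)
VC(#6, invoked at 11): max of VC(#4)=(3, 0, 0), VC(#5)=(0, 0, 2), then +1 on thread P2 → (3, 0, 3)
target: VC(#6) = (3, 0, 3)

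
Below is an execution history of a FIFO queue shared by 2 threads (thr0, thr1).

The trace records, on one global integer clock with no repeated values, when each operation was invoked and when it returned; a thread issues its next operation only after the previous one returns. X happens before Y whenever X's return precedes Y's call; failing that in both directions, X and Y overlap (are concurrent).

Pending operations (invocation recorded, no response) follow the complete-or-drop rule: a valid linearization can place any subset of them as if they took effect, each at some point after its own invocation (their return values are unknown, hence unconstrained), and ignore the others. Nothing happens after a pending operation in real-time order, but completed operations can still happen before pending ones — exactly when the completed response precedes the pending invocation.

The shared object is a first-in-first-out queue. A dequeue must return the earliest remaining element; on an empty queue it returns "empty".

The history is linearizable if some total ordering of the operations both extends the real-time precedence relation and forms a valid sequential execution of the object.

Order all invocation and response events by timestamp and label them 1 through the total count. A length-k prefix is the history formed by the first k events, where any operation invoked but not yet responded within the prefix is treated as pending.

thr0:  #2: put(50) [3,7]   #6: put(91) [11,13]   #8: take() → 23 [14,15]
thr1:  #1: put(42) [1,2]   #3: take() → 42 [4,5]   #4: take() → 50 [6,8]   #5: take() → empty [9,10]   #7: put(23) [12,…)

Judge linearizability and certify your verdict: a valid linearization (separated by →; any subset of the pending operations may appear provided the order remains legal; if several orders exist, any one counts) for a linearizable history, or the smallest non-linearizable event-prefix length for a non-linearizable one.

linearizable — witness: #1 → #2 → #3 → #4 → #5 → #7 → #6 → #8

1. #1 put(42), leaving queue <42>
2. #2 put(50), leaving queue <42,50>
3. #3 take() → 42, leaving queue <50>
4. #4 take() → 50, leaving queue <>
5. #5 take() → empty, leaving queue <>
6. #7 put(23) (pending, included), leaving queue <23>
7. #6 put(91), leaving queue <23,91>
8. #8 take() → 23, leaving queue <91>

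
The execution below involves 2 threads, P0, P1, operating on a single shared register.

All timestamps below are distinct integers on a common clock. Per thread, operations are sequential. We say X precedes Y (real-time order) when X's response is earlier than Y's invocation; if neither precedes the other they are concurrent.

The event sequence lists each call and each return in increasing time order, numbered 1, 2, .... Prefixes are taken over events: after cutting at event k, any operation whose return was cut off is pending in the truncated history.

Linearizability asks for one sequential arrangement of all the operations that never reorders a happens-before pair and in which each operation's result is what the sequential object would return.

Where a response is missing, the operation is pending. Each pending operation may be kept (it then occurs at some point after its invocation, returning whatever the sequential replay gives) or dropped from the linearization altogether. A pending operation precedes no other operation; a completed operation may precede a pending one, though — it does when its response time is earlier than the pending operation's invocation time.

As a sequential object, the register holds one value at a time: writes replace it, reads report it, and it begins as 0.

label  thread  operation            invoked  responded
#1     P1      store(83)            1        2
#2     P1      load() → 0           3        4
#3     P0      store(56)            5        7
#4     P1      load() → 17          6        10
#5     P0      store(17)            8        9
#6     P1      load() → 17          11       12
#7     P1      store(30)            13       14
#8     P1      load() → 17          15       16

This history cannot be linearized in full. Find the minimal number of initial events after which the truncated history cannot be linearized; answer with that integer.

4

events 1..3 are still linearizable — one witness is #1:
step 1: #1 store(83) — value 83
adding event 4 (#2 responds at 4) leaves no legal real-time order
e.g. #1, #2: illegal at step 2, since #2 load() → 0 cannot apply there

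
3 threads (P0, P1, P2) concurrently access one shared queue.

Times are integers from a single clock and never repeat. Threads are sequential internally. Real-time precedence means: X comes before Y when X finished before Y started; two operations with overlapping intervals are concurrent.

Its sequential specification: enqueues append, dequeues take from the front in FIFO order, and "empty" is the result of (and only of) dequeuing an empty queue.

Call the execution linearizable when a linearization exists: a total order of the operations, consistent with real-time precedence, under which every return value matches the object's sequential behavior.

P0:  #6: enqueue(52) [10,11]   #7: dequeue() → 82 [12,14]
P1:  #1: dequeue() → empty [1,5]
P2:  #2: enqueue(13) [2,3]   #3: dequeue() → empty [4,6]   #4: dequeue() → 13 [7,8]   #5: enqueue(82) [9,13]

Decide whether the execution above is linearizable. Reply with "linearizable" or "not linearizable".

events 1..5 are fine; event 6 — the response of #3 at time 6 — makes the prefix non-linearizable
all 3 real-time-respecting orders fail — 3 completed queue operations, no legal replay
sample order #1, #2, #3 stalls at step 3 — #3 dequeue() → empty has no legal effect
sample order #2, #1, #3 stalls at step 2 — #1 dequeue() → empty has no legal effect

not linearizable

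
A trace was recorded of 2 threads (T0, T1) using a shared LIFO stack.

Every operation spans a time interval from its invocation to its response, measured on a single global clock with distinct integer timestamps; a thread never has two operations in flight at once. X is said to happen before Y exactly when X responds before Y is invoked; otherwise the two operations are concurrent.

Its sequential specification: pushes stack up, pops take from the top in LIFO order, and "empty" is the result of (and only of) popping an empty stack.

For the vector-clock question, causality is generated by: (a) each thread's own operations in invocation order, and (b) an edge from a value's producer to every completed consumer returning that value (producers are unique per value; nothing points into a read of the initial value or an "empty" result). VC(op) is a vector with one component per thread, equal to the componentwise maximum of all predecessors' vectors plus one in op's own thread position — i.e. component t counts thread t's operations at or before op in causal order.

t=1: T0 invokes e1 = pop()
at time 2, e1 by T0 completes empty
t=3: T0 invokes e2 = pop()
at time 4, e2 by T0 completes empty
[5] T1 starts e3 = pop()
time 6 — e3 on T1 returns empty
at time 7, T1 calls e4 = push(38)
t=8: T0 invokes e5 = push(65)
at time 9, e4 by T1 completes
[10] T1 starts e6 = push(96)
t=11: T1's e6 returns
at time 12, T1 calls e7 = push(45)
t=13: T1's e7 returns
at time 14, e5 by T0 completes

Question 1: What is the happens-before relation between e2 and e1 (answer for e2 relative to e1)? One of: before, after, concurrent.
Answer: after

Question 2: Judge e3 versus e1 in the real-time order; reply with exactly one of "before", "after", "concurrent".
Answer: after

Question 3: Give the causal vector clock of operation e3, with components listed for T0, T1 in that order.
Answer: (0, 1)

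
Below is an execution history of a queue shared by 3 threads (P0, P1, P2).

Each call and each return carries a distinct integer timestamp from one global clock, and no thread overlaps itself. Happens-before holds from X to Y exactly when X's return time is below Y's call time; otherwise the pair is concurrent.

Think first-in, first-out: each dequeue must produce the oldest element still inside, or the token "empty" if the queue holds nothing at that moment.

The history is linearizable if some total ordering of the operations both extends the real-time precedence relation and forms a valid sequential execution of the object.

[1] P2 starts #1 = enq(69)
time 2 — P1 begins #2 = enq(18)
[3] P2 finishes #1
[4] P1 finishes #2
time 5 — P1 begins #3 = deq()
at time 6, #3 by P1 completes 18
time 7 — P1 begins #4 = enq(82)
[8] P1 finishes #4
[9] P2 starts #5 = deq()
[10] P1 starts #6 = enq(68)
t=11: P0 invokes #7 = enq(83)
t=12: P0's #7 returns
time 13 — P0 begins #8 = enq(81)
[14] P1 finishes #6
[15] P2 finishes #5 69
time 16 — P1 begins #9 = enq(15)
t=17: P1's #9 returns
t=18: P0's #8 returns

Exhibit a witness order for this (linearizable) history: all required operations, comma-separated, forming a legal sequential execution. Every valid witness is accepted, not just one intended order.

after step 1 (#2 enq(18)): queue <18>
after step 2 (#1 enq(69)): queue <18,69>
after step 3 (#3 deq() → 18): queue <69>
after step 4 (#4 enq(82)): queue <69,82>
after step 5 (#5 deq() → 69): queue <82>
after step 6 (#6 enq(68)): queue <82,68>
after step 7 (#7 enq(83)): queue <82,68,83>
after step 8 (#8 enq(81)): queue <82,68,83,81>
after step 9 (#9 enq(15)): queue <82,68,83,81,15>

#2, #1, #3, #4, #5, #6, #7, #8, #9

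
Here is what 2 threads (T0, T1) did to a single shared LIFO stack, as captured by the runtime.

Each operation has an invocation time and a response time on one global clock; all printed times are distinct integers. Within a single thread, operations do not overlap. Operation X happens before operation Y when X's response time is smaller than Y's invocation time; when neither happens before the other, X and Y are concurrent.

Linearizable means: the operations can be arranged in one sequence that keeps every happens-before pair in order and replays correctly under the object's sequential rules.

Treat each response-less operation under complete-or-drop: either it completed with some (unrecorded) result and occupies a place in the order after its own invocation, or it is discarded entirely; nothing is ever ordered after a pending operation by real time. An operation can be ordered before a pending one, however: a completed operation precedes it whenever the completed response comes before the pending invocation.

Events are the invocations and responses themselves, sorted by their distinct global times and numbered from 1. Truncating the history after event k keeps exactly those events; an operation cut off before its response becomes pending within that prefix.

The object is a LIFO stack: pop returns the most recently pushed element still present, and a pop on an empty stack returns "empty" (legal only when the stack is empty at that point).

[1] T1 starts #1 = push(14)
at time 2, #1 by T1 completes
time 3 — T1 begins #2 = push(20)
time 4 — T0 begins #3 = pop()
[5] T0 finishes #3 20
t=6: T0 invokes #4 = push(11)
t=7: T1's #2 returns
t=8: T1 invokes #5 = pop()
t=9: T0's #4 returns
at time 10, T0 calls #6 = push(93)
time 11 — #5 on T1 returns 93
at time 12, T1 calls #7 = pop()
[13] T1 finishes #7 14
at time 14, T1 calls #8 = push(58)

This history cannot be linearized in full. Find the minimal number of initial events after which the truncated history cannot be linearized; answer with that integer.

13

events 1..12 are linearizable, e.g. via #1, #2, #3, #4, #6, #5:
step 1: #1 push(14) — stack <14>
step 2: #2 push(20) — stack <14,20>
step 3: #3 pop() → 20 — stack <14>
step 4: #4 push(11) — stack <14,11>
step 5: #6 push(93) (pending, included) — stack <14,11,93>
step 6: #5 pop() → 93 — stack <14,11>
adding event 13 (#7 responds at 13) leaves no legal real-time order
including or dropping the 1 pending operation (#6) in any combination fails
for example #1, #2, #3, #4, #5, #7 (pending dropped) fails at step 5: #5 pop() → 93 is not legal there
for example #1, #2, #3, #5, #4, #7 (pending dropped) fails at step 4: #5 pop() → 93 is not legal there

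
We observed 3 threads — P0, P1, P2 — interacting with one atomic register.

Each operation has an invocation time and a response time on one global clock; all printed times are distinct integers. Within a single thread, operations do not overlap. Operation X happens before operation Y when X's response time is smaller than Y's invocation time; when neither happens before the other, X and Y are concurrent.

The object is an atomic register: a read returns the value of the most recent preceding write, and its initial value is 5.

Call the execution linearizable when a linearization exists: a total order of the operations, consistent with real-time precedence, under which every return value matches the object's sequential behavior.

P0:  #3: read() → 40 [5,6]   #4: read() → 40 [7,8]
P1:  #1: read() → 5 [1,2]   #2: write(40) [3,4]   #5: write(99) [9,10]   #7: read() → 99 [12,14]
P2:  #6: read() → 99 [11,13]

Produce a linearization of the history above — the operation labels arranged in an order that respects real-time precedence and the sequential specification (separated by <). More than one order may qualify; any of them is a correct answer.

#1 < #2 < #3 < #4 < #5 < #6 < #7

step 1: #1 read() → 5 — value 5
step 2: #2 write(40) — value 40
step 3: #3 read() → 40 — value 40
step 4: #4 read() → 40 — value 40
step 5: #5 write(99) — value 99
step 6: #6 read() → 99 — value 99
step 7: #7 read() → 99 — value 99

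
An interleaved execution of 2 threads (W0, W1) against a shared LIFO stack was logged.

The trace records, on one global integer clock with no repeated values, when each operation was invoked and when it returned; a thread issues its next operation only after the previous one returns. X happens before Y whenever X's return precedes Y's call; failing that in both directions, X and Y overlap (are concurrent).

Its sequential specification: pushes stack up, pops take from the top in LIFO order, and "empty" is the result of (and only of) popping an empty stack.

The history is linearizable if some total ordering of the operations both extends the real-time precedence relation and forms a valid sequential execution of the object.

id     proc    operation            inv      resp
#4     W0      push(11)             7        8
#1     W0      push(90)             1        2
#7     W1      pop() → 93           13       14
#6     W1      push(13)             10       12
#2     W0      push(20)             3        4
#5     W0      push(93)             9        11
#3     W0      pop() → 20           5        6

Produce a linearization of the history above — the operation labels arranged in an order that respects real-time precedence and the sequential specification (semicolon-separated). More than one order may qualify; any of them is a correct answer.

#1; #2; #3; #4; #6; #5; #7

after step 1 (#1 push(90)): stack <90>
after step 2 (#2 push(20)): stack <90,20>
after step 3 (#3 pop() → 20): stack <90>
after step 4 (#4 push(11)): stack <90,11>
after step 5 (#6 push(13)): stack <90,11,13>
after step 6 (#5 push(93)): stack <90,11,13,93>
after step 7 (#7 pop() → 93): stack <90,11,13>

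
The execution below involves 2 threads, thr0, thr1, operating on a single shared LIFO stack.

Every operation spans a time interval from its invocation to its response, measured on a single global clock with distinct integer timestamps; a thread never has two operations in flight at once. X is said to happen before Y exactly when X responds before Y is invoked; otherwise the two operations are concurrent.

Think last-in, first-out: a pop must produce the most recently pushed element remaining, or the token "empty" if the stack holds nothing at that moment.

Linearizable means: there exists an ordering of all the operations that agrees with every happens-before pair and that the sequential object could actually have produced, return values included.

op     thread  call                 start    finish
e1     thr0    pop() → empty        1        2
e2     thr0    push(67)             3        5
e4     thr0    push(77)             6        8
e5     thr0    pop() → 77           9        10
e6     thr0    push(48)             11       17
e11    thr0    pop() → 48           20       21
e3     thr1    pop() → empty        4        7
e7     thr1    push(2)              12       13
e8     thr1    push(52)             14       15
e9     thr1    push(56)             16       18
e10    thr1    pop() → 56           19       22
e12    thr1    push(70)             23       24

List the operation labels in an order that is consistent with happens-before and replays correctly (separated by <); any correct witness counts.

step 1: e1 pop() → empty — stack <>
step 2: e3 pop() → empty — stack <>
step 3: e2 push(67) — stack <67>
step 4: e4 push(77) — stack <67,77>
step 5: e5 pop() → 77 — stack <67>
step 6: e7 push(2) — stack <67,2>
step 7: e8 push(52) — stack <67,2,52>
step 8: e6 push(48) — stack <67,2,52,48>
step 9: e9 push(56) — stack <67,2,52,48,56>
step 10: e10 pop() → 56 — stack <67,2,52,48>
step 11: e11 pop() → 48 — stack <67,2,52>
step 12: e12 push(70) — stack <67,2,52,70>

e1 < e3 < e2 < e4 < e5 < e7 < e8 < e6 < e9 < e10 < e11 < e12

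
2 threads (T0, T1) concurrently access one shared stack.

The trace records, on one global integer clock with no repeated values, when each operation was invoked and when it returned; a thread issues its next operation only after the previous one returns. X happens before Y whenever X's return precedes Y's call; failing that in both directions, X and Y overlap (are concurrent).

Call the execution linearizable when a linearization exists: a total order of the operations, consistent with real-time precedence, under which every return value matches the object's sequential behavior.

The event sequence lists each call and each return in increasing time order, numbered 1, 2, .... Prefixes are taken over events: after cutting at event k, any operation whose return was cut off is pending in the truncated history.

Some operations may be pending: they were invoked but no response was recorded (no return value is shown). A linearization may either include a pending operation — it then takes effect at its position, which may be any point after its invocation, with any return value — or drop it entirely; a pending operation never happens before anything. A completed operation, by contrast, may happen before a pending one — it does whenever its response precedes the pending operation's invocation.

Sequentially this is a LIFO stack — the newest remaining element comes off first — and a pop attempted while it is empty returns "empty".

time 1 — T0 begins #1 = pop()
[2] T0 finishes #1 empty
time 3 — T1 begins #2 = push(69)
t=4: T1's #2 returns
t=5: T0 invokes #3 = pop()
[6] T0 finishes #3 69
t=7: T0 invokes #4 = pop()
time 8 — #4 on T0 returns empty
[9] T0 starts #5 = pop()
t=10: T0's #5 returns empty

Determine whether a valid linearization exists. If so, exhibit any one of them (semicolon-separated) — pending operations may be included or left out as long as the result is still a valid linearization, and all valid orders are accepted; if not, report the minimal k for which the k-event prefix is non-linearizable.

linearizable — witness: #1; #2; #3; #4; #5

step 1: #1 pop() → empty — stack <>
step 2: #2 push(69) — stack <69>
step 3: #3 pop() → 69 — stack <>
step 4: #4 pop() → empty — stack <>
step 5: #5 pop() → empty — stack <>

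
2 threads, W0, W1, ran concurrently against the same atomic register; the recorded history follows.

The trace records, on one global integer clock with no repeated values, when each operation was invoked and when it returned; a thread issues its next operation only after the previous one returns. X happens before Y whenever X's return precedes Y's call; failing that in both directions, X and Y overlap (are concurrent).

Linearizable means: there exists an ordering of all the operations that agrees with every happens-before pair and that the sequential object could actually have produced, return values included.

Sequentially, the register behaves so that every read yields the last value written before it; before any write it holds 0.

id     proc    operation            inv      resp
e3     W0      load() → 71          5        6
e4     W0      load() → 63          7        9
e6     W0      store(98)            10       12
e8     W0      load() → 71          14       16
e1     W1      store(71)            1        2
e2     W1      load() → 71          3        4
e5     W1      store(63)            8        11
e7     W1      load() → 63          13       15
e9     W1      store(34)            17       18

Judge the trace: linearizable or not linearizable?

not linearizable

prefix check: 1..14 passes, 1..15 fails once e7's time-15 response joins
7 completed operations, 3 real-time-consistent orders — every atomic register replay fails
include/drop combinations of the 1 pending operation (e8) were all tried; none helps
for example e1, e2, e3, e4, e5, e6, e7 (pending dropped) fails at step 4: e4 load() → 63 is not legal there
for example e1, e2, e3, e4, e6, e5, e7 (pending dropped) fails at step 4: e4 load() → 63 is not legal there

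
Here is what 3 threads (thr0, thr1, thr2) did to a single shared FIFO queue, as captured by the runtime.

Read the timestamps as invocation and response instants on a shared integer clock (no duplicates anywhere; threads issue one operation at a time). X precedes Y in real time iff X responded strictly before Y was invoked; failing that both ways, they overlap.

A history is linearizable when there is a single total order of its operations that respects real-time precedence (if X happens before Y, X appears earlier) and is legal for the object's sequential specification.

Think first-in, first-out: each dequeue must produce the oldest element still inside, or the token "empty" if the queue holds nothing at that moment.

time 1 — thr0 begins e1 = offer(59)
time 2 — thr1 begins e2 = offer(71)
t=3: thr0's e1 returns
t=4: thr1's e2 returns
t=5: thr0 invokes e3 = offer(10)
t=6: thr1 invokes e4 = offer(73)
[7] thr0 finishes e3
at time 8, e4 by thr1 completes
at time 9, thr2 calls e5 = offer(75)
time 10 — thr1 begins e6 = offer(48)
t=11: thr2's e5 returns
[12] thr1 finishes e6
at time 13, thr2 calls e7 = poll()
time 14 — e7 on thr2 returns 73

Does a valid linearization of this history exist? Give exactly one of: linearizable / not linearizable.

not linearizable

the violation lands at event 14, e7's response at time 14: events 1..13 linearize, events 1..14 do not
8 orders of the 7 completed FIFO queue ops respect real time; none is legal
one such order, e1, e2, e3, e4, e5, e6, e7, breaks at step 7 where e7 poll() → 73 is illegal
one such order, e1, e2, e3, e4, e6, e5, e7, breaks at step 7 where e7 poll() → 73 is illegal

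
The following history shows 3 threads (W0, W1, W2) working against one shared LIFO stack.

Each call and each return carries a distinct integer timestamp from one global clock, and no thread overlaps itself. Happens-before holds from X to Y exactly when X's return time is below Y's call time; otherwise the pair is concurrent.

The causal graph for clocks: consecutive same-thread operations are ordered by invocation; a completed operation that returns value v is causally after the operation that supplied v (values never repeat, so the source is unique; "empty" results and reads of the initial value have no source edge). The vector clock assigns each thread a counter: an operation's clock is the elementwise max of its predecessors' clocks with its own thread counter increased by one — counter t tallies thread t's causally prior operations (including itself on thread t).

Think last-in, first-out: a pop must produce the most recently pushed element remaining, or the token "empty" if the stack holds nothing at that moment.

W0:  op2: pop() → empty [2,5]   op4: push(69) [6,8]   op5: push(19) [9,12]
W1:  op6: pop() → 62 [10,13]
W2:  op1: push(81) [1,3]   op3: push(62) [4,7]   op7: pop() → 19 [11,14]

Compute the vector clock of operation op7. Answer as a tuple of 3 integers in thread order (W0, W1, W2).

(3, 0, 3)

no predecessors for op1 (invoked 1): W2 increments from zero → (0, 0, 1)
no predecessors for op2 (invoked 2): W0 increments from zero → (1, 0, 0)
op3, invoked 4, takes VC(op1)=(0, 0, 1) under max, adds 1 for W2 → (0, 0, 2)
op4, invoked 6, takes VC(op2)=(1, 0, 0) under max, adds 1 for W0 → (2, 0, 0)
op6, invoked 10, takes VC(op3)=(0, 0, 2) under max, adds 1 for W1 → (0, 1, 2)
op5, invoked 9, takes VC(op4)=(2, 0, 0) under max, adds 1 for W0 → (3, 0, 0)
op7, invoked 11, takes VC(op3)=(0, 0, 2), VC(op5)=(3, 0, 0) under max, adds 1 for W2 → (3, 0, 3)
target: VC(op7) = (3, 0, 3)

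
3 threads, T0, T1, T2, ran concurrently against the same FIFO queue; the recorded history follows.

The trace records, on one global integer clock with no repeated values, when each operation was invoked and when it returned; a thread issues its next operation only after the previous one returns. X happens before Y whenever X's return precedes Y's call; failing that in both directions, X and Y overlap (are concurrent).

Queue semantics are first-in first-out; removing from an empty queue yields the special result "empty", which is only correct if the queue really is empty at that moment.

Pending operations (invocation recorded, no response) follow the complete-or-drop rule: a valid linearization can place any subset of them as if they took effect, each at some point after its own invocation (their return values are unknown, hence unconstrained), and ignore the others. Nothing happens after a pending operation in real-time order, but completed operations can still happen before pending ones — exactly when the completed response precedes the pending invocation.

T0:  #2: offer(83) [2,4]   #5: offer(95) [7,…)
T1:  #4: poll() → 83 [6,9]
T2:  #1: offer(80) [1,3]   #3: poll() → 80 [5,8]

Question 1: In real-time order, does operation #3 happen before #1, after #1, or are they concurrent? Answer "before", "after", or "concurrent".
#3 spans [5,8], #1 spans [1,3]
resp(#1)=3 < inv(#3)=5

after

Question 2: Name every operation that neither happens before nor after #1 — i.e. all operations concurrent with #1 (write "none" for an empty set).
overlap test against #1 [1,3]: concurrent iff the interval meets 1..3
#2 [2,4]: concurrent
#3 [5,8]: after
#4 [6,9]: after
#5 [7,…): after

#2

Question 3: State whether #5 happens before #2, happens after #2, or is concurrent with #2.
#5 spans [7,…), #2 spans [2,4]
resp(#2)=4 < inv(#5)=7

after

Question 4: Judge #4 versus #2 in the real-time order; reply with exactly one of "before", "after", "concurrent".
#4 spans [6,9], #2 spans [2,4]
resp(#2)=4 < inv(#4)=6

after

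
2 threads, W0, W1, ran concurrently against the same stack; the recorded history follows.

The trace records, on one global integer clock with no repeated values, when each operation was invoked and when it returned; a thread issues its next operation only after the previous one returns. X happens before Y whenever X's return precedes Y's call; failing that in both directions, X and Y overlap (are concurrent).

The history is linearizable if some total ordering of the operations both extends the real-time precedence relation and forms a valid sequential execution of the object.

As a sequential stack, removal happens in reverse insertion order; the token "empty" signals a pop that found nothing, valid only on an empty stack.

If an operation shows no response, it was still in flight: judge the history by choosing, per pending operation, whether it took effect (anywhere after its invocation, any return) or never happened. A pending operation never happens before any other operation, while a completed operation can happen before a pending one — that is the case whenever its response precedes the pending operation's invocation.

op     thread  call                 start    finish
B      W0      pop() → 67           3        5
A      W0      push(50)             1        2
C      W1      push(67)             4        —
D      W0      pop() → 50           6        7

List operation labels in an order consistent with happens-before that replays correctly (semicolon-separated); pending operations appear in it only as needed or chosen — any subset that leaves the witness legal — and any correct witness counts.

after step 1 (A push(50)): stack <50>
after step 2 (C push(67) (pending, included)): stack <50,67>
after step 3 (B pop() → 67): stack <50>
after step 4 (D pop() → 50): stack <>

A; C; B; D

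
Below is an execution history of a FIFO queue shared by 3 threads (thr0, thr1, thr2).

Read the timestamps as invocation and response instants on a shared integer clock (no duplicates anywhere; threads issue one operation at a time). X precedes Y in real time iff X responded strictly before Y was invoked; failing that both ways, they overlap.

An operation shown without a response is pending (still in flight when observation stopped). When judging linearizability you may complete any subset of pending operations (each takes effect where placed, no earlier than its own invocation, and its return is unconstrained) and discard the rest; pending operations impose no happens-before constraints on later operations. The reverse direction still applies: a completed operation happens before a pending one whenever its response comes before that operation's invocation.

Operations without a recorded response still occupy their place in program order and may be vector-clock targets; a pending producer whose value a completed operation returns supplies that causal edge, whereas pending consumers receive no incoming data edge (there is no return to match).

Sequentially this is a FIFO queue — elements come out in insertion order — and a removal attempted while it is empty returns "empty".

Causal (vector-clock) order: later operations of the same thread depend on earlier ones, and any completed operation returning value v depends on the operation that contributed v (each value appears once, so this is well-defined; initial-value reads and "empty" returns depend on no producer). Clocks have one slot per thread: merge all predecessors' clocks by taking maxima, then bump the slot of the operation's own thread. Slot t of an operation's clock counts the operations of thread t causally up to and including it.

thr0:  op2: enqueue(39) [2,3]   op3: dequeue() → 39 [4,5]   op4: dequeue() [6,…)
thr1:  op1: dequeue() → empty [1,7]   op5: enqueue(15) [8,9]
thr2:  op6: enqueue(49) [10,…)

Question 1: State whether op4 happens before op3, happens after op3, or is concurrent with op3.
Answer: after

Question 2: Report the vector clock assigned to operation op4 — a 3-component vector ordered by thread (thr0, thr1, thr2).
Answer: (3, 0, 0)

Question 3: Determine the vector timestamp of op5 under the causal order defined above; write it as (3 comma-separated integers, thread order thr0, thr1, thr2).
Answer: (0, 2, 0)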